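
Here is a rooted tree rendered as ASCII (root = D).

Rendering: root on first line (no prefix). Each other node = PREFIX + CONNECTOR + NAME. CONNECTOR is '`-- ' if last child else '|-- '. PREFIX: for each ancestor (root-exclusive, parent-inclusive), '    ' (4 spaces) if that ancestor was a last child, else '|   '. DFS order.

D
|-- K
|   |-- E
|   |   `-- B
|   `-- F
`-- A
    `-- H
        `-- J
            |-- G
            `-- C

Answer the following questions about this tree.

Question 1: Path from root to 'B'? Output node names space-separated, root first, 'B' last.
Walk down from root: D -> K -> E -> B

Answer: D K E B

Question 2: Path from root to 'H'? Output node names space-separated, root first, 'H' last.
Walk down from root: D -> A -> H

Answer: D A H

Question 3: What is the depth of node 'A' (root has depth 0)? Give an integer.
Answer: 1

Derivation:
Path from root to A: D -> A
Depth = number of edges = 1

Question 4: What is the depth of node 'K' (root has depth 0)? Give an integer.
Answer: 1

Derivation:
Path from root to K: D -> K
Depth = number of edges = 1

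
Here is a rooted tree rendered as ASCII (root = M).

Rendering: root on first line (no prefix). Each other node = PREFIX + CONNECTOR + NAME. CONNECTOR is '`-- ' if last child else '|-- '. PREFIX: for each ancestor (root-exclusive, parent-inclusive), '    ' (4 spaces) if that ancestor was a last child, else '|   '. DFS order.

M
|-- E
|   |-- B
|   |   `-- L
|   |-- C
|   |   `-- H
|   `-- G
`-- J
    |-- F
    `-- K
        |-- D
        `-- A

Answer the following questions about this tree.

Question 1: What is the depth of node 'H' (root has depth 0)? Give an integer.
Answer: 3

Derivation:
Path from root to H: M -> E -> C -> H
Depth = number of edges = 3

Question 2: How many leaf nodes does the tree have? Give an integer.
Leaves (nodes with no children): A, D, F, G, H, L

Answer: 6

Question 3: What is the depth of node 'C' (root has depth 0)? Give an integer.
Path from root to C: M -> E -> C
Depth = number of edges = 2

Answer: 2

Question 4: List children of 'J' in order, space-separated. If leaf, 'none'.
Answer: F K

Derivation:
Node J's children (from adjacency): F, K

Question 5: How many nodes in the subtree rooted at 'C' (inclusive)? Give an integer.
Subtree rooted at C contains: C, H
Count = 2

Answer: 2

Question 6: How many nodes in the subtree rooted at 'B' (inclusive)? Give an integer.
Subtree rooted at B contains: B, L
Count = 2

Answer: 2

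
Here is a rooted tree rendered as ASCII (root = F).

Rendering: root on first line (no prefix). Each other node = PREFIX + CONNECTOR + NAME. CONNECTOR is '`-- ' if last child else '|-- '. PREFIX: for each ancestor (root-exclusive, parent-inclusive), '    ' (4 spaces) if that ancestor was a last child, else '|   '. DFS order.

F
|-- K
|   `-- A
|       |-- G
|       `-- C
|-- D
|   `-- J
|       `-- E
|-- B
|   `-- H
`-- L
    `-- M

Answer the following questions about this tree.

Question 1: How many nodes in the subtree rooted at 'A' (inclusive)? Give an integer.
Subtree rooted at A contains: A, C, G
Count = 3

Answer: 3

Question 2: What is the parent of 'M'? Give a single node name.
Scan adjacency: M appears as child of L

Answer: L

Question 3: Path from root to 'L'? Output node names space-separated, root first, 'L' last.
Answer: F L

Derivation:
Walk down from root: F -> L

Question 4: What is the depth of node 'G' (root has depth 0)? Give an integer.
Path from root to G: F -> K -> A -> G
Depth = number of edges = 3

Answer: 3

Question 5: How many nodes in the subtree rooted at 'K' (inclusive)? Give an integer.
Subtree rooted at K contains: A, C, G, K
Count = 4

Answer: 4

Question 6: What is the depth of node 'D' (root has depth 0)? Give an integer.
Answer: 1

Derivation:
Path from root to D: F -> D
Depth = number of edges = 1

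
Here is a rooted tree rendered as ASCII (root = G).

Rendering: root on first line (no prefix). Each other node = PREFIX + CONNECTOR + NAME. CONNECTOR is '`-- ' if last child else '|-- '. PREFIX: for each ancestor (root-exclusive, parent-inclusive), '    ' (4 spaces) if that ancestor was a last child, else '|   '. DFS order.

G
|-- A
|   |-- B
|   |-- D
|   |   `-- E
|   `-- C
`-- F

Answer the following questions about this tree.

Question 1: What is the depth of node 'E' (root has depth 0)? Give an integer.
Path from root to E: G -> A -> D -> E
Depth = number of edges = 3

Answer: 3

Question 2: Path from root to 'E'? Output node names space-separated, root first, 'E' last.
Walk down from root: G -> A -> D -> E

Answer: G A D E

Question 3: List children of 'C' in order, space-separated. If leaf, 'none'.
Answer: none

Derivation:
Node C's children (from adjacency): (leaf)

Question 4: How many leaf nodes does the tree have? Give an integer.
Leaves (nodes with no children): B, C, E, F

Answer: 4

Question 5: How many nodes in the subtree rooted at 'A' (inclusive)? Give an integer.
Subtree rooted at A contains: A, B, C, D, E
Count = 5

Answer: 5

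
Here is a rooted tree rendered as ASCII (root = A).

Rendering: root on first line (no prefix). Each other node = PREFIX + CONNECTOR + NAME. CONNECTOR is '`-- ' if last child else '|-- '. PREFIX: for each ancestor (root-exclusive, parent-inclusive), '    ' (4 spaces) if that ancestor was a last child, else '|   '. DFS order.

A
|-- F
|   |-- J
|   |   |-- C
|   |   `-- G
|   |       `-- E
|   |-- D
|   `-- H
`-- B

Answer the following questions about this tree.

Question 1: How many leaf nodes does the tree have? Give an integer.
Answer: 5

Derivation:
Leaves (nodes with no children): B, C, D, E, H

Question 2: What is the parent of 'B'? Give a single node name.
Answer: A

Derivation:
Scan adjacency: B appears as child of A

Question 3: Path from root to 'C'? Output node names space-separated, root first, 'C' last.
Walk down from root: A -> F -> J -> C

Answer: A F J C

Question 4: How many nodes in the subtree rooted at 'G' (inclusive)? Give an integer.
Subtree rooted at G contains: E, G
Count = 2

Answer: 2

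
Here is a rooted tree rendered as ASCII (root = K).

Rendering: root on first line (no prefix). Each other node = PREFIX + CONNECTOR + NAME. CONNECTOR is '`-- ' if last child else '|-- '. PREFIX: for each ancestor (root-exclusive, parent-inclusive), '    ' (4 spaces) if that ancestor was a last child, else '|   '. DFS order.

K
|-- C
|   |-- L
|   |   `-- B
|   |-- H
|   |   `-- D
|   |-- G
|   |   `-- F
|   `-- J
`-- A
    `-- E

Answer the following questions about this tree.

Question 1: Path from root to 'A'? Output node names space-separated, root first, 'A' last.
Answer: K A

Derivation:
Walk down from root: K -> A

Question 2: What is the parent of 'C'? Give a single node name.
Scan adjacency: C appears as child of K

Answer: K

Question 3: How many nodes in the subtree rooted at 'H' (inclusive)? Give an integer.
Answer: 2

Derivation:
Subtree rooted at H contains: D, H
Count = 2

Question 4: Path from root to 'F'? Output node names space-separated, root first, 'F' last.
Answer: K C G F

Derivation:
Walk down from root: K -> C -> G -> F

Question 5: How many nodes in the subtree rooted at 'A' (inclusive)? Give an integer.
Subtree rooted at A contains: A, E
Count = 2

Answer: 2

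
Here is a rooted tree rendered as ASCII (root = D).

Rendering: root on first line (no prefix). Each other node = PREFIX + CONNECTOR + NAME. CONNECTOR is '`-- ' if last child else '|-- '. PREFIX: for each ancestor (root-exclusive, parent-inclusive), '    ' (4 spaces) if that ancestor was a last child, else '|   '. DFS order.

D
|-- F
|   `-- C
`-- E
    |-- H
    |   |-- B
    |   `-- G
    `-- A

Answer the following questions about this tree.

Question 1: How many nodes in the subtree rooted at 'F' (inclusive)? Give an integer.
Answer: 2

Derivation:
Subtree rooted at F contains: C, F
Count = 2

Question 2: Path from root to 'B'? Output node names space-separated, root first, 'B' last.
Walk down from root: D -> E -> H -> B

Answer: D E H B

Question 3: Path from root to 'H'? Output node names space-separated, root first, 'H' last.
Answer: D E H

Derivation:
Walk down from root: D -> E -> H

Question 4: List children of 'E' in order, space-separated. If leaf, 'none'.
Answer: H A

Derivation:
Node E's children (from adjacency): H, A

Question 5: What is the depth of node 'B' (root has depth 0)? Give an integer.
Path from root to B: D -> E -> H -> B
Depth = number of edges = 3

Answer: 3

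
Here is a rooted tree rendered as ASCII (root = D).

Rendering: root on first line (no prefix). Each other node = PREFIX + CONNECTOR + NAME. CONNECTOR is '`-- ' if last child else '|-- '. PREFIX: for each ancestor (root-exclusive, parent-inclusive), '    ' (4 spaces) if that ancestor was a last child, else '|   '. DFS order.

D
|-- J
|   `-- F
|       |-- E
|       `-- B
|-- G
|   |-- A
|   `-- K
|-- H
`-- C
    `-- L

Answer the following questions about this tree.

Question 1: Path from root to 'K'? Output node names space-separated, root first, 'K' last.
Answer: D G K

Derivation:
Walk down from root: D -> G -> K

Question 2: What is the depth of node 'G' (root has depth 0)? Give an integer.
Path from root to G: D -> G
Depth = number of edges = 1

Answer: 1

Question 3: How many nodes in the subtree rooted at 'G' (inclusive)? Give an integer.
Answer: 3

Derivation:
Subtree rooted at G contains: A, G, K
Count = 3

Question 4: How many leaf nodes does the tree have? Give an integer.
Answer: 6

Derivation:
Leaves (nodes with no children): A, B, E, H, K, L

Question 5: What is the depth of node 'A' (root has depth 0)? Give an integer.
Answer: 2

Derivation:
Path from root to A: D -> G -> A
Depth = number of edges = 2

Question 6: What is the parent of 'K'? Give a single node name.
Answer: G

Derivation:
Scan adjacency: K appears as child of G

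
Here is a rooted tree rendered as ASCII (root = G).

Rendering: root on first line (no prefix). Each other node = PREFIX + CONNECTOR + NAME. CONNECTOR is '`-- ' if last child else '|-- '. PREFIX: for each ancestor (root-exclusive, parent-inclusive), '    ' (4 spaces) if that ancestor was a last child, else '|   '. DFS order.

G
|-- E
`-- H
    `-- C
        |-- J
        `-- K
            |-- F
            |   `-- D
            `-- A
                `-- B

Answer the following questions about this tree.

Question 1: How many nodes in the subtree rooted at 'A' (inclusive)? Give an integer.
Subtree rooted at A contains: A, B
Count = 2

Answer: 2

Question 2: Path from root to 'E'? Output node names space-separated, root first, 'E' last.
Answer: G E

Derivation:
Walk down from root: G -> E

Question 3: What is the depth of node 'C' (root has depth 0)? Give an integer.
Answer: 2

Derivation:
Path from root to C: G -> H -> C
Depth = number of edges = 2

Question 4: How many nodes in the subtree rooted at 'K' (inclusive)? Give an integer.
Subtree rooted at K contains: A, B, D, F, K
Count = 5

Answer: 5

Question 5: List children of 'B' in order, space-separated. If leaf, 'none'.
Answer: none

Derivation:
Node B's children (from adjacency): (leaf)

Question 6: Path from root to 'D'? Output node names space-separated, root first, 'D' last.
Walk down from root: G -> H -> C -> K -> F -> D

Answer: G H C K F D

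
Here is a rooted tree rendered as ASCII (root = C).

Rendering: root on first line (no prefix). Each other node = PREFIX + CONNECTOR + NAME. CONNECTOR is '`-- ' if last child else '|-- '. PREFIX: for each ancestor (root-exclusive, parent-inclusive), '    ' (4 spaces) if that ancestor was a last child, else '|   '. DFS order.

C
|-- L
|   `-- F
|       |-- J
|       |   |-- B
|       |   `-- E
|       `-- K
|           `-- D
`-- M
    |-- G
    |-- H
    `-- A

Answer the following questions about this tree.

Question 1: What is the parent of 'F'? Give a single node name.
Scan adjacency: F appears as child of L

Answer: L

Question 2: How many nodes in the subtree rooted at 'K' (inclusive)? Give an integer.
Subtree rooted at K contains: D, K
Count = 2

Answer: 2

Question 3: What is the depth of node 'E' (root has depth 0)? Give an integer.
Path from root to E: C -> L -> F -> J -> E
Depth = number of edges = 4

Answer: 4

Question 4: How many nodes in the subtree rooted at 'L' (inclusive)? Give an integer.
Subtree rooted at L contains: B, D, E, F, J, K, L
Count = 7

Answer: 7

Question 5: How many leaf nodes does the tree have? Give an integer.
Answer: 6

Derivation:
Leaves (nodes with no children): A, B, D, E, G, H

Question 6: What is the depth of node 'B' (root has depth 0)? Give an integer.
Answer: 4

Derivation:
Path from root to B: C -> L -> F -> J -> B
Depth = number of edges = 4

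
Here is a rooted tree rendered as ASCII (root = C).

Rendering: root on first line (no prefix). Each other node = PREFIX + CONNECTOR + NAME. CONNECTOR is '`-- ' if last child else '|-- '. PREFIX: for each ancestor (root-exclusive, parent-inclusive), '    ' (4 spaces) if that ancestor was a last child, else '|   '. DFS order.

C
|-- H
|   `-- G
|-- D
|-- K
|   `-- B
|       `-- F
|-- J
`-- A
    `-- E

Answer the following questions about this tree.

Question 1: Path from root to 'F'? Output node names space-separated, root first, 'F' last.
Answer: C K B F

Derivation:
Walk down from root: C -> K -> B -> F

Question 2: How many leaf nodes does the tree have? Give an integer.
Answer: 5

Derivation:
Leaves (nodes with no children): D, E, F, G, J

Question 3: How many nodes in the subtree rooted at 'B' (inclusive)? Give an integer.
Subtree rooted at B contains: B, F
Count = 2

Answer: 2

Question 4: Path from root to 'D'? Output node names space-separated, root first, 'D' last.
Walk down from root: C -> D

Answer: C D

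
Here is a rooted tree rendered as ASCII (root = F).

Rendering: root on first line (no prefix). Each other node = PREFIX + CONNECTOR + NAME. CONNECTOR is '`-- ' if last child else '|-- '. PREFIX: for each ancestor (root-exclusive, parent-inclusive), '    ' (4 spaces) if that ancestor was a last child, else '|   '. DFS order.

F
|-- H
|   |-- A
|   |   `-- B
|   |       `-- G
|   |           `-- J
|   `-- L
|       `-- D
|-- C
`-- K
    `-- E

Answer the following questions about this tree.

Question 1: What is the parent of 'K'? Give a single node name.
Answer: F

Derivation:
Scan adjacency: K appears as child of F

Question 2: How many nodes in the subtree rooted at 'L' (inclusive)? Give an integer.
Subtree rooted at L contains: D, L
Count = 2

Answer: 2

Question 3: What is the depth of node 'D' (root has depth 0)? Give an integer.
Path from root to D: F -> H -> L -> D
Depth = number of edges = 3

Answer: 3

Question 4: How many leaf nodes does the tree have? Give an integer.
Answer: 4

Derivation:
Leaves (nodes with no children): C, D, E, J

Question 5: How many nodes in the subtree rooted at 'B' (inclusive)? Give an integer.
Answer: 3

Derivation:
Subtree rooted at B contains: B, G, J
Count = 3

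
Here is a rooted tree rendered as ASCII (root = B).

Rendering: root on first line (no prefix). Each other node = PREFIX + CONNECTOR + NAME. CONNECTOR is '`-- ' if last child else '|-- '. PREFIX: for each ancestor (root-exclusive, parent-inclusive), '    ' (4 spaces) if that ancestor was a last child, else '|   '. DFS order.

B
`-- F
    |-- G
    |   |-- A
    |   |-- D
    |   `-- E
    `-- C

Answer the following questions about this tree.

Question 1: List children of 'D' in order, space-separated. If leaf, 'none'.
Node D's children (from adjacency): (leaf)

Answer: none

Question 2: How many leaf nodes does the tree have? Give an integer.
Leaves (nodes with no children): A, C, D, E

Answer: 4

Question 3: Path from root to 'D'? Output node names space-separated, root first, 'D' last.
Answer: B F G D

Derivation:
Walk down from root: B -> F -> G -> D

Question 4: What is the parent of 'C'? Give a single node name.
Scan adjacency: C appears as child of F

Answer: F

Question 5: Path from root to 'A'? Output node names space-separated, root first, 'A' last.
Walk down from root: B -> F -> G -> A

Answer: B F G A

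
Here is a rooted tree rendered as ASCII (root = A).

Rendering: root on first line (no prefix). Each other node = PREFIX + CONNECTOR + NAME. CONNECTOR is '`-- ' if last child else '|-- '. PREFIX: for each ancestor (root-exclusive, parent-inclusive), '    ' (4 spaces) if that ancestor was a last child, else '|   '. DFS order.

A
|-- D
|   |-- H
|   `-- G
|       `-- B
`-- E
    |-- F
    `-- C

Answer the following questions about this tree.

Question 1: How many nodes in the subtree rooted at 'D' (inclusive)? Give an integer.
Subtree rooted at D contains: B, D, G, H
Count = 4

Answer: 4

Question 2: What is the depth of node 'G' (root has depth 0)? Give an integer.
Answer: 2

Derivation:
Path from root to G: A -> D -> G
Depth = number of edges = 2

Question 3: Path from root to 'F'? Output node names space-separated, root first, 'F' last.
Walk down from root: A -> E -> F

Answer: A E F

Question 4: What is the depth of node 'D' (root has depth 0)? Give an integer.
Path from root to D: A -> D
Depth = number of edges = 1

Answer: 1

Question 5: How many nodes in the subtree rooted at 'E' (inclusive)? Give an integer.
Subtree rooted at E contains: C, E, F
Count = 3

Answer: 3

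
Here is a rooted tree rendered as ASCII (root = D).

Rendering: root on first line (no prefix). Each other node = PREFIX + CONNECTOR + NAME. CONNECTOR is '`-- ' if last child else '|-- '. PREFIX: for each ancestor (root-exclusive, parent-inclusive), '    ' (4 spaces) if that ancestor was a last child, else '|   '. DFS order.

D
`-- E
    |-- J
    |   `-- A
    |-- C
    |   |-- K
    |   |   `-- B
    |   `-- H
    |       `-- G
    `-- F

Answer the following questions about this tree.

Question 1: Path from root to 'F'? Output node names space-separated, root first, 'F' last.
Walk down from root: D -> E -> F

Answer: D E F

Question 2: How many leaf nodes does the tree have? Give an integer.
Leaves (nodes with no children): A, B, F, G

Answer: 4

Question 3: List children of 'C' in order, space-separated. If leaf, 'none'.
Answer: K H

Derivation:
Node C's children (from adjacency): K, H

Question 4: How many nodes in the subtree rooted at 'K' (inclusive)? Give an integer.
Subtree rooted at K contains: B, K
Count = 2

Answer: 2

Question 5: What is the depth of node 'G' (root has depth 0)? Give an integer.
Path from root to G: D -> E -> C -> H -> G
Depth = number of edges = 4

Answer: 4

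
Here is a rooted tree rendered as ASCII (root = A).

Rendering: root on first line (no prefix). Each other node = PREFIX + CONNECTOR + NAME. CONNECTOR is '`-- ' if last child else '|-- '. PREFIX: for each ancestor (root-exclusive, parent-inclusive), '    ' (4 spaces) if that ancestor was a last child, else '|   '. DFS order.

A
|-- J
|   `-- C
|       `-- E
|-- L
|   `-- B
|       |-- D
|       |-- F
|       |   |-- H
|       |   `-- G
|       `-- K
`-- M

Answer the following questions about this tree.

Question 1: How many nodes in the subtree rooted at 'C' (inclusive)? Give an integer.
Answer: 2

Derivation:
Subtree rooted at C contains: C, E
Count = 2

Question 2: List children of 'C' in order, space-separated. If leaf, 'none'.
Node C's children (from adjacency): E

Answer: E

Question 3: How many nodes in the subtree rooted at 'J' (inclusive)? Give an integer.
Answer: 3

Derivation:
Subtree rooted at J contains: C, E, J
Count = 3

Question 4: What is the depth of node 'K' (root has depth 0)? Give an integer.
Path from root to K: A -> L -> B -> K
Depth = number of edges = 3

Answer: 3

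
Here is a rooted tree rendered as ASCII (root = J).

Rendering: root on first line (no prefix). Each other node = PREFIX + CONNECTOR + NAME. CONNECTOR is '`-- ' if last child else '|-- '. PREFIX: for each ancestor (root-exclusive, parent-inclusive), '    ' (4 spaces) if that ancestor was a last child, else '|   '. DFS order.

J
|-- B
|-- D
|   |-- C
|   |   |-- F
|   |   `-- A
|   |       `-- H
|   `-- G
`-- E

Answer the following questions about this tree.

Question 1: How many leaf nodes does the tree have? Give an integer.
Answer: 5

Derivation:
Leaves (nodes with no children): B, E, F, G, H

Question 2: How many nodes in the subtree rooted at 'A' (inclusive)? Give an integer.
Subtree rooted at A contains: A, H
Count = 2

Answer: 2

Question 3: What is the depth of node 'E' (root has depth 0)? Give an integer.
Path from root to E: J -> E
Depth = number of edges = 1

Answer: 1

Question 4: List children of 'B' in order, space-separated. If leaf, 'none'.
Answer: none

Derivation:
Node B's children (from adjacency): (leaf)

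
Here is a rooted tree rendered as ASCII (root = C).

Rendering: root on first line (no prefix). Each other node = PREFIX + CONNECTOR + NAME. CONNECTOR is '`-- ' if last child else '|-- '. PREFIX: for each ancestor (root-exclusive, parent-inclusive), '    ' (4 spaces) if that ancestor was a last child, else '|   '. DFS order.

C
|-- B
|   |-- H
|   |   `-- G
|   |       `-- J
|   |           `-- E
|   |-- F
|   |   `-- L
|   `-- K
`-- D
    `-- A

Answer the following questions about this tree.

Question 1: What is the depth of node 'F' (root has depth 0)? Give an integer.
Answer: 2

Derivation:
Path from root to F: C -> B -> F
Depth = number of edges = 2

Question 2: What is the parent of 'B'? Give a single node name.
Answer: C

Derivation:
Scan adjacency: B appears as child of C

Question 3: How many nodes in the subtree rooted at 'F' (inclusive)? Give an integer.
Answer: 2

Derivation:
Subtree rooted at F contains: F, L
Count = 2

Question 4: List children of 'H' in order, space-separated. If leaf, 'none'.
Answer: G

Derivation:
Node H's children (from adjacency): G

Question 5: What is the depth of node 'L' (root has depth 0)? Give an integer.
Answer: 3

Derivation:
Path from root to L: C -> B -> F -> L
Depth = number of edges = 3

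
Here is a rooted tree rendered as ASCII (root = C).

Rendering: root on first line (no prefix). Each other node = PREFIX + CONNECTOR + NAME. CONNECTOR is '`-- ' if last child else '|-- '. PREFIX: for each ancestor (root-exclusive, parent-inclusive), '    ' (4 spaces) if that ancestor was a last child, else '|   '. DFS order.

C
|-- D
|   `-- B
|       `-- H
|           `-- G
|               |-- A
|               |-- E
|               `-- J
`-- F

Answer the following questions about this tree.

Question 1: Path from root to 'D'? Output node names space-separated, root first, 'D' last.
Walk down from root: C -> D

Answer: C D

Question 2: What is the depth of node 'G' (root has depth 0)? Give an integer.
Answer: 4

Derivation:
Path from root to G: C -> D -> B -> H -> G
Depth = number of edges = 4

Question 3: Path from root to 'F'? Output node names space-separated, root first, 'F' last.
Answer: C F

Derivation:
Walk down from root: C -> F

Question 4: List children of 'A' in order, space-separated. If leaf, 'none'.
Answer: none

Derivation:
Node A's children (from adjacency): (leaf)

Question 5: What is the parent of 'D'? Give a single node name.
Answer: C

Derivation:
Scan adjacency: D appears as child of C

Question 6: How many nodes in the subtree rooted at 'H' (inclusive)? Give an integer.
Subtree rooted at H contains: A, E, G, H, J
Count = 5

Answer: 5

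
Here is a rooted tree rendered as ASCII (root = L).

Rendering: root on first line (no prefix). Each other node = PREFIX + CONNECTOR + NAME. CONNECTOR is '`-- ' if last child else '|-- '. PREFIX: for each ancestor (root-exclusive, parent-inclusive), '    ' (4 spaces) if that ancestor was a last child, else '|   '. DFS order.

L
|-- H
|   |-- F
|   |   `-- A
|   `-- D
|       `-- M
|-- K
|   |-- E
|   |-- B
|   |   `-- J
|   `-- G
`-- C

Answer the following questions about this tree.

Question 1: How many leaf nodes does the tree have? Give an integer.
Leaves (nodes with no children): A, C, E, G, J, M

Answer: 6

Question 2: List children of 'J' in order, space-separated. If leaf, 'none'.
Answer: none

Derivation:
Node J's children (from adjacency): (leaf)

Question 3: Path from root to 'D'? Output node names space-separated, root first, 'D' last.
Walk down from root: L -> H -> D

Answer: L H D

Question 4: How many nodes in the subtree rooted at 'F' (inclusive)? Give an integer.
Answer: 2

Derivation:
Subtree rooted at F contains: A, F
Count = 2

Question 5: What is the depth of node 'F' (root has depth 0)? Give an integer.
Answer: 2

Derivation:
Path from root to F: L -> H -> F
Depth = number of edges = 2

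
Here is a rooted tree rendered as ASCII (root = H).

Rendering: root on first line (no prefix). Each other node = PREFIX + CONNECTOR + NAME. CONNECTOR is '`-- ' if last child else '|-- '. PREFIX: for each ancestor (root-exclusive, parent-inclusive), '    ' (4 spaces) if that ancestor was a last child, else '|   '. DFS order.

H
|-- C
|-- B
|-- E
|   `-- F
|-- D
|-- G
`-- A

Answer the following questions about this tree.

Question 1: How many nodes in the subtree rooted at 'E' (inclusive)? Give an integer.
Answer: 2

Derivation:
Subtree rooted at E contains: E, F
Count = 2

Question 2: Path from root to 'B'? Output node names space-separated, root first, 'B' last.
Answer: H B

Derivation:
Walk down from root: H -> B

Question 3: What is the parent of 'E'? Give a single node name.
Scan adjacency: E appears as child of H

Answer: H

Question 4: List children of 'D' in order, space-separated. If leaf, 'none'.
Answer: none

Derivation:
Node D's children (from adjacency): (leaf)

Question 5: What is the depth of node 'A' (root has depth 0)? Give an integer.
Path from root to A: H -> A
Depth = number of edges = 1

Answer: 1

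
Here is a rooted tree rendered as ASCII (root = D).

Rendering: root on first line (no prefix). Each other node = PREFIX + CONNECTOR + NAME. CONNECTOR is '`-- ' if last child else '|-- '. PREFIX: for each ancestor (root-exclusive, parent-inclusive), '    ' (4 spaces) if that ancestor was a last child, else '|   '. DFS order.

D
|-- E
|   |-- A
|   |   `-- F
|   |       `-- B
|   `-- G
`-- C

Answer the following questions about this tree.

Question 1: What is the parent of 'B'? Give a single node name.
Answer: F

Derivation:
Scan adjacency: B appears as child of F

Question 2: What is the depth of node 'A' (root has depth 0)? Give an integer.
Path from root to A: D -> E -> A
Depth = number of edges = 2

Answer: 2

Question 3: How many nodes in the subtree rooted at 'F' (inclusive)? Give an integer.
Answer: 2

Derivation:
Subtree rooted at F contains: B, F
Count = 2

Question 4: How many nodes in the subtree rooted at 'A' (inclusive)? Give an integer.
Answer: 3

Derivation:
Subtree rooted at A contains: A, B, F
Count = 3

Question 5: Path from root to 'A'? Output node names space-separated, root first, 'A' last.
Walk down from root: D -> E -> A

Answer: D E A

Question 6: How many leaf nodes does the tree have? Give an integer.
Answer: 3

Derivation:
Leaves (nodes with no children): B, C, G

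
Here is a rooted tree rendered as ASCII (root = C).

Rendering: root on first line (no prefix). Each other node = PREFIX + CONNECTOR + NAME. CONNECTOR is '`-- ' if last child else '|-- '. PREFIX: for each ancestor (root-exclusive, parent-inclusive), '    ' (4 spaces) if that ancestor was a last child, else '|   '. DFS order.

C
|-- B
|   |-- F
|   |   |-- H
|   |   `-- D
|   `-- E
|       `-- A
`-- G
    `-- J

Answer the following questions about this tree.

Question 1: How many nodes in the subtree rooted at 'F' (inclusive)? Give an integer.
Answer: 3

Derivation:
Subtree rooted at F contains: D, F, H
Count = 3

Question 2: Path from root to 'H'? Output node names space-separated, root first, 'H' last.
Walk down from root: C -> B -> F -> H

Answer: C B F H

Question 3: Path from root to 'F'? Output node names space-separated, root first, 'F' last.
Walk down from root: C -> B -> F

Answer: C B F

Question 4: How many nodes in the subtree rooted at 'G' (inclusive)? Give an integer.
Answer: 2

Derivation:
Subtree rooted at G contains: G, J
Count = 2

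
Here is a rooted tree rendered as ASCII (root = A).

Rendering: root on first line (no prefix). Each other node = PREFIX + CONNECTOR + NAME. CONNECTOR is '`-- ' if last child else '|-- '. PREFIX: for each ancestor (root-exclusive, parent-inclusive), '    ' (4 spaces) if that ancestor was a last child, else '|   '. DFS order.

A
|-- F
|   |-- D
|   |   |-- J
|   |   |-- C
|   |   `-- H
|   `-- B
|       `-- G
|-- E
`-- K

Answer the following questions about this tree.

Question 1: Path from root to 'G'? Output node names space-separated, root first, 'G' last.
Walk down from root: A -> F -> B -> G

Answer: A F B G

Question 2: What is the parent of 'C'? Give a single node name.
Scan adjacency: C appears as child of D

Answer: D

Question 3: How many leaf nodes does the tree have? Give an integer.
Leaves (nodes with no children): C, E, G, H, J, K

Answer: 6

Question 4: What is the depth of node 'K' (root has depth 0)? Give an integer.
Answer: 1

Derivation:
Path from root to K: A -> K
Depth = number of edges = 1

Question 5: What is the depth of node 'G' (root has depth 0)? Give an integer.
Path from root to G: A -> F -> B -> G
Depth = number of edges = 3

Answer: 3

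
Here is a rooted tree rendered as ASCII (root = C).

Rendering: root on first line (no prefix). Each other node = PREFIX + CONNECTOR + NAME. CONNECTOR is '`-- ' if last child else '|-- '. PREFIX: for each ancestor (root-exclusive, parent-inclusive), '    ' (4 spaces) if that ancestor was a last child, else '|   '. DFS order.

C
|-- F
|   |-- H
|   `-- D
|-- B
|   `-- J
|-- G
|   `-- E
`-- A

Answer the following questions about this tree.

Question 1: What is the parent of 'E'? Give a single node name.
Scan adjacency: E appears as child of G

Answer: G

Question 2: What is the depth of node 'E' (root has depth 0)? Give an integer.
Path from root to E: C -> G -> E
Depth = number of edges = 2

Answer: 2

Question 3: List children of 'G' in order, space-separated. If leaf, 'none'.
Answer: E

Derivation:
Node G's children (from adjacency): E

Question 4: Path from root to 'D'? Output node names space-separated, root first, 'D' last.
Answer: C F D

Derivation:
Walk down from root: C -> F -> D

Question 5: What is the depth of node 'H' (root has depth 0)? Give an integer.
Path from root to H: C -> F -> H
Depth = number of edges = 2

Answer: 2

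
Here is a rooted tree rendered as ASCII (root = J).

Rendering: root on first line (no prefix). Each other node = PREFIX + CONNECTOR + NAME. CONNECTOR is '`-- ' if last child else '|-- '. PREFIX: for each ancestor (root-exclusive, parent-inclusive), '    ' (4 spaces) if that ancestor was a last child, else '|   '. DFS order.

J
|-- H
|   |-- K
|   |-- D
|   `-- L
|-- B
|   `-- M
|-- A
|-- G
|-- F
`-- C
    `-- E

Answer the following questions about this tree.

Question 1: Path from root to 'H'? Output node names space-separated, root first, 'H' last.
Answer: J H

Derivation:
Walk down from root: J -> H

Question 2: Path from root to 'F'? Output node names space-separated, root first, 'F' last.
Answer: J F

Derivation:
Walk down from root: J -> F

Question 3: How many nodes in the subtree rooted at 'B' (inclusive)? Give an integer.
Subtree rooted at B contains: B, M
Count = 2

Answer: 2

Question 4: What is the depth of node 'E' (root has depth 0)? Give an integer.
Path from root to E: J -> C -> E
Depth = number of edges = 2

Answer: 2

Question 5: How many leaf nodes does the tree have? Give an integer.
Leaves (nodes with no children): A, D, E, F, G, K, L, M

Answer: 8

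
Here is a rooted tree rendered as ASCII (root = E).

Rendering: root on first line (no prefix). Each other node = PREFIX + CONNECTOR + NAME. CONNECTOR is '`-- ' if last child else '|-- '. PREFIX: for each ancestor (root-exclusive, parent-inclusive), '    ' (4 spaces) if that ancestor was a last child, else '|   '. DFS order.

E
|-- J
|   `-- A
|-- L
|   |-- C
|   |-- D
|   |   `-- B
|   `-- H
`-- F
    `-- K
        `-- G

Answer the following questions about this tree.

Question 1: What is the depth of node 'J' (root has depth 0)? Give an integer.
Answer: 1

Derivation:
Path from root to J: E -> J
Depth = number of edges = 1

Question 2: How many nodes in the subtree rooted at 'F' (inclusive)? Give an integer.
Subtree rooted at F contains: F, G, K
Count = 3

Answer: 3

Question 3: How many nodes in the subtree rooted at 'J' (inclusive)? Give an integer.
Subtree rooted at J contains: A, J
Count = 2

Answer: 2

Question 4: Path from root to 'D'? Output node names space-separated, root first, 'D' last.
Answer: E L D

Derivation:
Walk down from root: E -> L -> D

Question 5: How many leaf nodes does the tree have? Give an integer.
Leaves (nodes with no children): A, B, C, G, H

Answer: 5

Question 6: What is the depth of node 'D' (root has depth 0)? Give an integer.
Answer: 2

Derivation:
Path from root to D: E -> L -> D
Depth = number of edges = 2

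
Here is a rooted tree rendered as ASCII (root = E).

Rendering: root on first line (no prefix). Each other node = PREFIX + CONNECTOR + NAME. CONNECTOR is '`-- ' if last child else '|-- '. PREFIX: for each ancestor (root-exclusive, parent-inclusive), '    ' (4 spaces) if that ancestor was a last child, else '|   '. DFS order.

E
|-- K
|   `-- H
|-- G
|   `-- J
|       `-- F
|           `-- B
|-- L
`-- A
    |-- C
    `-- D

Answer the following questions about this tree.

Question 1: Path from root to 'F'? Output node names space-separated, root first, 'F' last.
Answer: E G J F

Derivation:
Walk down from root: E -> G -> J -> F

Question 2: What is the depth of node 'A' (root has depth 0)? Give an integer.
Answer: 1

Derivation:
Path from root to A: E -> A
Depth = number of edges = 1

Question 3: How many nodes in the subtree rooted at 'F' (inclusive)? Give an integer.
Answer: 2

Derivation:
Subtree rooted at F contains: B, F
Count = 2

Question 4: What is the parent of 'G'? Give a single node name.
Scan adjacency: G appears as child of E

Answer: E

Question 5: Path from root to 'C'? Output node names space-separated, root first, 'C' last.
Walk down from root: E -> A -> C

Answer: E A C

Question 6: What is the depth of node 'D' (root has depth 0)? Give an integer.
Answer: 2

Derivation:
Path from root to D: E -> A -> D
Depth = number of edges = 2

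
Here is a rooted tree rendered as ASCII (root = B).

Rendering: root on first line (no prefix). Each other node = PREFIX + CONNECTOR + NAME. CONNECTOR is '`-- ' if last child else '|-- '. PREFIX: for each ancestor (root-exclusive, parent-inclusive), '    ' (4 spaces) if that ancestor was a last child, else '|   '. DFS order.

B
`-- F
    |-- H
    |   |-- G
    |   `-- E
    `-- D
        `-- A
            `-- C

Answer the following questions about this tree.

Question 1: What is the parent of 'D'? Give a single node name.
Scan adjacency: D appears as child of F

Answer: F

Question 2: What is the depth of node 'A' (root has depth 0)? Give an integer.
Answer: 3

Derivation:
Path from root to A: B -> F -> D -> A
Depth = number of edges = 3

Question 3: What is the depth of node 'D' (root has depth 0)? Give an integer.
Answer: 2

Derivation:
Path from root to D: B -> F -> D
Depth = number of edges = 2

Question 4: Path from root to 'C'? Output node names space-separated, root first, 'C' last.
Answer: B F D A C

Derivation:
Walk down from root: B -> F -> D -> A -> C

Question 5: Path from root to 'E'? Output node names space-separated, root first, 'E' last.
Walk down from root: B -> F -> H -> E

Answer: B F H E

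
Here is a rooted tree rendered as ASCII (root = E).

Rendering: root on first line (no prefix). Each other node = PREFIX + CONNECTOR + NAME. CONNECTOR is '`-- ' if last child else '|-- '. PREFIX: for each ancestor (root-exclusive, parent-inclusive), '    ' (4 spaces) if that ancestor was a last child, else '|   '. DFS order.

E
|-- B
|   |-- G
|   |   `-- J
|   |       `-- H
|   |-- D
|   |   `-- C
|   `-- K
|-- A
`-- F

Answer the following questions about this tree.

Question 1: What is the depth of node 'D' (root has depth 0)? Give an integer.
Answer: 2

Derivation:
Path from root to D: E -> B -> D
Depth = number of edges = 2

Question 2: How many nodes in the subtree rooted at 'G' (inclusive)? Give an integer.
Answer: 3

Derivation:
Subtree rooted at G contains: G, H, J
Count = 3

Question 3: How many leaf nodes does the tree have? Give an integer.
Answer: 5

Derivation:
Leaves (nodes with no children): A, C, F, H, K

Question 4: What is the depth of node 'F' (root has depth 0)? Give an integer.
Path from root to F: E -> F
Depth = number of edges = 1

Answer: 1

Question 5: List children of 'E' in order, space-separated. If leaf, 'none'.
Answer: B A F

Derivation:
Node E's children (from adjacency): B, A, F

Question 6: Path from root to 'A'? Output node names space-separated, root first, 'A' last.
Walk down from root: E -> A

Answer: E A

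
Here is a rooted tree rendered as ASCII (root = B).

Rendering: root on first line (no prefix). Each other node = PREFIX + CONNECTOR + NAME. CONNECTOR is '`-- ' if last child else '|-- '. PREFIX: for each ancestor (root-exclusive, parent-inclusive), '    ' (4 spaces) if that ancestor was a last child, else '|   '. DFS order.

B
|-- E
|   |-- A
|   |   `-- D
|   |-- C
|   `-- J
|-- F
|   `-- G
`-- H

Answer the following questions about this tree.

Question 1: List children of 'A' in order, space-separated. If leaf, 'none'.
Answer: D

Derivation:
Node A's children (from adjacency): D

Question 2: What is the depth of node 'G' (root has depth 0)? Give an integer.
Path from root to G: B -> F -> G
Depth = number of edges = 2

Answer: 2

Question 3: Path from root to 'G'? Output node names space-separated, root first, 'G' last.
Answer: B F G

Derivation:
Walk down from root: B -> F -> G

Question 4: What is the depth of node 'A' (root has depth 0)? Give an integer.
Path from root to A: B -> E -> A
Depth = number of edges = 2

Answer: 2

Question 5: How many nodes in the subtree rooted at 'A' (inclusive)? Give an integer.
Answer: 2

Derivation:
Subtree rooted at A contains: A, D
Count = 2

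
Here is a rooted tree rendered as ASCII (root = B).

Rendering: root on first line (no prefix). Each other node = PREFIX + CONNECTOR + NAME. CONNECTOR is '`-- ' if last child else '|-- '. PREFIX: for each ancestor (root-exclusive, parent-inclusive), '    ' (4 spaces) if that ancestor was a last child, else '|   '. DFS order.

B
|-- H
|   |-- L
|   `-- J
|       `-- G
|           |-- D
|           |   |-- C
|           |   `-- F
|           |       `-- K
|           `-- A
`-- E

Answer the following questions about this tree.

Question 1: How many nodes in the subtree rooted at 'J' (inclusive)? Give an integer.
Subtree rooted at J contains: A, C, D, F, G, J, K
Count = 7

Answer: 7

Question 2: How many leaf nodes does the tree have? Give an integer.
Answer: 5

Derivation:
Leaves (nodes with no children): A, C, E, K, L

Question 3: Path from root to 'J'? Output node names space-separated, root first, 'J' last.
Answer: B H J

Derivation:
Walk down from root: B -> H -> J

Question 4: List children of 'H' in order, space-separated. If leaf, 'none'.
Node H's children (from adjacency): L, J

Answer: L J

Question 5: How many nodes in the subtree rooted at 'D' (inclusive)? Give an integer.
Subtree rooted at D contains: C, D, F, K
Count = 4

Answer: 4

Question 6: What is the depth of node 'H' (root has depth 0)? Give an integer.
Path from root to H: B -> H
Depth = number of edges = 1

Answer: 1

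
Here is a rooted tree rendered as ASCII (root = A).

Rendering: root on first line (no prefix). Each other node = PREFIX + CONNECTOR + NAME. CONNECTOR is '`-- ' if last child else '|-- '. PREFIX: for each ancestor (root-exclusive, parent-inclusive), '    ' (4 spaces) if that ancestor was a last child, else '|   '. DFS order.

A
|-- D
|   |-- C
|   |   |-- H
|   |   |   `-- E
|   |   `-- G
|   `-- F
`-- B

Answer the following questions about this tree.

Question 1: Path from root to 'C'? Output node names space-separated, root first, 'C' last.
Answer: A D C

Derivation:
Walk down from root: A -> D -> C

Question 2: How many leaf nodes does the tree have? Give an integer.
Leaves (nodes with no children): B, E, F, G

Answer: 4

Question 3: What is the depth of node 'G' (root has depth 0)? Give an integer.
Answer: 3

Derivation:
Path from root to G: A -> D -> C -> G
Depth = number of edges = 3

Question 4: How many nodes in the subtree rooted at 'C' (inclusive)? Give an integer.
Answer: 4

Derivation:
Subtree rooted at C contains: C, E, G, H
Count = 4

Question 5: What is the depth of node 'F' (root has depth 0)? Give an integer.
Answer: 2

Derivation:
Path from root to F: A -> D -> F
Depth = number of edges = 2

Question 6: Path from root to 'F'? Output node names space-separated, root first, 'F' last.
Walk down from root: A -> D -> F

Answer: A D F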